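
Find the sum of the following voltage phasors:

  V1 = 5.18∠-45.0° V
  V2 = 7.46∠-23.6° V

Step 1 — Convert each phasor to rectangular form:
  V1 = 5.18·(cos(-45.0°) + j·sin(-45.0°)) = 3.663 - j3.663 V
  V2 = 7.46·(cos(-23.6°) + j·sin(-23.6°)) = 6.836 - j2.987 V
Step 2 — Sum components: V_total = 10.5 - j6.649 V.
Step 3 — Convert to polar: |V_total| = 12.43 V, ∠V_total = -32.3°.

V_total = 12.43∠-32.3° V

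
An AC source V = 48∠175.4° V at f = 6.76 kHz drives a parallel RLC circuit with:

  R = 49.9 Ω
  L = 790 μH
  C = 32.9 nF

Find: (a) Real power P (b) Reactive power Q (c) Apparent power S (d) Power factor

Step 1 — Angular frequency: ω = 2π·f = 2π·6760 = 4.247e+04 rad/s.
Step 2 — Component impedances:
  R: Z = R = 49.9 Ω
  L: Z = jωL = j·4.247e+04·0.00079 = 0 + j33.55 Ω
  C: Z = 1/(jωC) = -j/(ω·C) = 0 - j715.6 Ω
Step 3 — Parallel combination: 1/Z_total = 1/R + 1/L + 1/C; Z_total = 16.58 + j23.51 Ω = 28.77∠54.8° Ω.
Step 4 — Source phasor: V = 48∠175.4° V = -47.85 + j3.85 V.
Step 5 — Current: I = V / Z = -0.8495 + j1.436 A = 1.669∠120.6° A.
Step 6 — Complex power: S = V·I* = 46.17 + j65.44 VA.
Step 7 — Real power: P = Re(S) = 46.17 W.
Step 8 — Reactive power: Q = Im(S) = 65.44 VAR.
Step 9 — Apparent power: |S| = 80.09 VA.
Step 10 — Power factor: PF = P/|S| = 0.5765 (lagging).

(a) P = 46.17 W  (b) Q = 65.44 VAR  (c) S = 80.09 VA  (d) PF = 0.5765 (lagging)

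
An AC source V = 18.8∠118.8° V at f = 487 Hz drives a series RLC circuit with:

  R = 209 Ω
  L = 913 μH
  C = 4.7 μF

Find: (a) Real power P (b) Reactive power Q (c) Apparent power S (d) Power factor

Step 1 — Angular frequency: ω = 2π·f = 2π·487 = 3060 rad/s.
Step 2 — Component impedances:
  R: Z = R = 209 Ω
  L: Z = jωL = j·3060·0.000913 = 0 + j2.794 Ω
  C: Z = 1/(jωC) = -j/(ω·C) = 0 - j69.53 Ω
Step 3 — Series combination: Z_total = R + L + C = 209 - j66.74 Ω = 219.4∠-17.7° Ω.
Step 4 — Source phasor: V = 18.8∠118.8° V = -9.057 + j16.47 V.
Step 5 — Current: I = V / Z = -0.06217 + j0.05897 A = 0.08569∠136.5° A.
Step 6 — Complex power: S = V·I* = 1.535 - j0.49 VA.
Step 7 — Real power: P = Re(S) = 1.535 W.
Step 8 — Reactive power: Q = Im(S) = -0.49 VAR.
Step 9 — Apparent power: |S| = 1.611 VA.
Step 10 — Power factor: PF = P/|S| = 0.9526 (leading).

(a) P = 1.535 W  (b) Q = -0.49 VAR  (c) S = 1.611 VA  (d) PF = 0.9526 (leading)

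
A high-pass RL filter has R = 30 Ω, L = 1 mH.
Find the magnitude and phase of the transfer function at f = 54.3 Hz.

Step 1 — Angular frequency: ω = 2π·54.3 = 341.2 rad/s.
Step 2 — Transfer function: H(jω) = jωL/(R + jωL).
Step 3 — Numerator jωL = j·0.3412; denominator R + jωL = 30 + j0.3412.
Step 4 — H = 0.0001293 + j0.01137.
Step 5 — Magnitude: |H| = 0.01137 (-38.9 dB); phase: φ = 89.3°.

|H| = 0.01137 (-38.9 dB), φ = 89.3°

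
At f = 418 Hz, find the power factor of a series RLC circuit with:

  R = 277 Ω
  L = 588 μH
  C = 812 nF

Step 1 — Angular frequency: ω = 2π·f = 2π·418 = 2626 rad/s.
Step 2 — Component impedances:
  R: Z = R = 277 Ω
  L: Z = jωL = j·2626·0.000588 = 0 + j1.544 Ω
  C: Z = 1/(jωC) = -j/(ω·C) = 0 - j468.9 Ω
Step 3 — Series combination: Z_total = R + L + C = 277 - j467.4 Ω = 543.3∠-59.3° Ω.
Step 4 — Power factor: PF = cos(φ) = Re(Z)/|Z| = 277/543.28 = 0.5099.
Step 5 — Type: Im(Z) = -467.4 ⇒ leading (phase φ = -59.3°).

PF = 0.5099 (leading, φ = -59.3°)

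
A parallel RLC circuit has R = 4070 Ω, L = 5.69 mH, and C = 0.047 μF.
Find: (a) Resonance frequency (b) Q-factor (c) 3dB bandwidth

Step 1 — Resonance: ω₀ = 1/√(LC) = 1/√(0.00569·4.7e-08) = 6.115e+04 rad/s.
Step 2 — f₀ = ω₀/(2π) = 9732 Hz.
Step 3 — Parallel Q: Q = R/(ω₀L) = 4070/(6.115e+04·0.00569) = 11.7.
Step 4 — Bandwidth: Δω = ω₀/Q = 5228 rad/s; BW = Δω/(2π) = 832 Hz.

(a) f₀ = 9732 Hz  (b) Q = 11.7  (c) BW = 832 Hz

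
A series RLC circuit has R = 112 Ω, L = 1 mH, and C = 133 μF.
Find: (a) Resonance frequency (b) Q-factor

Step 1 — Resonance condition Im(Z)=0 gives ω₀ = 1/√(LC).
Step 2 — ω₀ = 1/√(0.001·0.000133) = 2742 rad/s.
Step 3 — f₀ = ω₀/(2π) = 436.4 Hz.
Step 4 — Series Q: Q = ω₀L/R = 2742·0.001/112 = 0.02448.

(a) f₀ = 436.4 Hz  (b) Q = 0.02448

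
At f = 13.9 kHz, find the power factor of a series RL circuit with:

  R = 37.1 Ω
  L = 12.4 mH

Step 1 — Angular frequency: ω = 2π·f = 2π·1.39e+04 = 8.734e+04 rad/s.
Step 2 — Component impedances:
  R: Z = R = 37.1 Ω
  L: Z = jωL = j·8.734e+04·0.0124 = 0 + j1083 Ω
Step 3 — Series combination: Z_total = R + L = 37.1 + j1083 Ω = 1084∠88.0° Ω.
Step 4 — Power factor: PF = cos(φ) = Re(Z)/|Z| = 37.1/1083.6 = 0.03424.
Step 5 — Type: Im(Z) = 1083 ⇒ lagging (phase φ = 88.0°).

PF = 0.03424 (lagging, φ = 88.0°)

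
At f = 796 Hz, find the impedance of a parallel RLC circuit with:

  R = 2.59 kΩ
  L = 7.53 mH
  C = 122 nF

Step 1 — Angular frequency: ω = 2π·f = 2π·796 = 5001 rad/s.
Step 2 — Component impedances:
  R: Z = R = 2590 Ω
  L: Z = jωL = j·5001·0.00753 = 0 + j37.66 Ω
  C: Z = 1/(jωC) = -j/(ω·C) = 0 - j1639 Ω
Step 3 — Parallel combination: 1/Z_total = 1/R + 1/L + 1/C; Z_total = 0.5736 + j38.54 Ω = 38.54∠89.1° Ω.

Z = 0.5736 + j38.54 Ω = 38.54∠89.1° Ω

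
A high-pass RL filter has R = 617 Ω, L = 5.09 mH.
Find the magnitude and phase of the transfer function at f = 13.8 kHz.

Step 1 — Angular frequency: ω = 2π·1.38e+04 = 8.671e+04 rad/s.
Step 2 — Transfer function: H(jω) = jωL/(R + jωL).
Step 3 — Numerator jωL = j·441.3; denominator R + jωL = 617 + j441.3.
Step 4 — H = 0.3385 + j0.4732.
Step 5 — Magnitude: |H| = 0.5818 (-4.7 dB); phase: φ = 54.4°.

|H| = 0.5818 (-4.7 dB), φ = 54.4°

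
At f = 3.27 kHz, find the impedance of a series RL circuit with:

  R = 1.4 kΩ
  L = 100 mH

Step 1 — Angular frequency: ω = 2π·f = 2π·3270 = 2.055e+04 rad/s.
Step 2 — Component impedances:
  R: Z = R = 1400 Ω
  L: Z = jωL = j·2.055e+04·0.1 = 0 + j2055 Ω
Step 3 — Series combination: Z_total = R + L = 1400 + j2055 Ω = 2486∠55.7° Ω.

Z = 1400 + j2055 Ω = 2486∠55.7° Ω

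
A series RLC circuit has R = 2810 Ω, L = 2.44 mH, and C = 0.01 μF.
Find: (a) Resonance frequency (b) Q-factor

Step 1 — Resonance condition Im(Z)=0 gives ω₀ = 1/√(LC).
Step 2 — ω₀ = 1/√(0.00244·1e-08) = 2.024e+05 rad/s.
Step 3 — f₀ = ω₀/(2π) = 3.222e+04 Hz.
Step 4 — Series Q: Q = ω₀L/R = 2.024e+05·0.00244/2810 = 0.1758.

(a) f₀ = 3.222e+04 Hz  (b) Q = 0.1758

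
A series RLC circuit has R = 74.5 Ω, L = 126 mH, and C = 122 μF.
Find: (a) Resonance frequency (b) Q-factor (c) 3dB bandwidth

Step 1 — Resonance condition Im(Z)=0 gives ω₀ = 1/√(LC).
Step 2 — ω₀ = 1/√(0.126·0.000122) = 255.1 rad/s.
Step 3 — f₀ = ω₀/(2π) = 40.59 Hz.
Step 4 — Series Q: Q = ω₀L/R = 255.1·0.126/74.5 = 0.4314.
Step 5 — 3dB bandwidth: Δω = ω₀/Q = 591.3 rad/s; BW = Δω/(2π) = 94.1 Hz.

(a) f₀ = 40.59 Hz  (b) Q = 0.4314  (c) BW = 94.1 Hz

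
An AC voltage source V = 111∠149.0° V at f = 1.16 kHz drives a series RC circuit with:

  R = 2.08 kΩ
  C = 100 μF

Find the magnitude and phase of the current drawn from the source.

Step 1 — Angular frequency: ω = 2π·f = 2π·1160 = 7288 rad/s.
Step 2 — Component impedances:
  R: Z = R = 2080 Ω
  C: Z = 1/(jωC) = -j/(ω·C) = 0 - j1.372 Ω
Step 3 — Series combination: Z_total = R + C = 2080 - j1.372 Ω = 2080∠-0.0° Ω.
Step 4 — Source phasor: V = 111∠149.0° V = -95.15 + j57.17 V.
Step 5 — Ohm's law: I = V / Z_total = (-95.15 + j57.17) / (2080 - j1.372) = -0.04576 + j0.02746 A.
Step 6 — Convert to polar: |I| = 0.05337 A, ∠I = 149.0°.

I = 0.05337∠149.0° A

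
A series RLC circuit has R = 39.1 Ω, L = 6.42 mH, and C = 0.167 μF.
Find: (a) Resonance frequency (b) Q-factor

Step 1 — Resonance condition Im(Z)=0 gives ω₀ = 1/√(LC).
Step 2 — ω₀ = 1/√(0.00642·1.67e-07) = 3.054e+04 rad/s.
Step 3 — f₀ = ω₀/(2π) = 4861 Hz.
Step 4 — Series Q: Q = ω₀L/R = 3.054e+04·0.00642/39.1 = 5.015.

(a) f₀ = 4861 Hz  (b) Q = 5.015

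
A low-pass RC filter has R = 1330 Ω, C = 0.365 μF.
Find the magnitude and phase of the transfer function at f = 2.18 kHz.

Step 1 — Angular frequency: ω = 2π·2180 = 1.37e+04 rad/s.
Step 2 — Transfer function: H(jω) = 1/(1 + jωRC).
Step 3 — Denominator: 1 + jωRC = 1 + j·1.37e+04·1330·3.65e-07 = 1 + j6.649.
Step 4 — H = 0.02212 - j0.1471.
Step 5 — Magnitude: |H| = 0.1487 (-16.6 dB); phase: φ = -81.4°.

|H| = 0.1487 (-16.6 dB), φ = -81.4°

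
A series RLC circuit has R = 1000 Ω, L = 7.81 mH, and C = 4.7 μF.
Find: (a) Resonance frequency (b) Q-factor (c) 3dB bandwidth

Step 1 — Resonance condition Im(Z)=0 gives ω₀ = 1/√(LC).
Step 2 — ω₀ = 1/√(0.00781·4.7e-06) = 5219 rad/s.
Step 3 — f₀ = ω₀/(2π) = 830.7 Hz.
Step 4 — Series Q: Q = ω₀L/R = 5219·0.00781/1000 = 0.04076.
Step 5 — 3dB bandwidth: Δω = ω₀/Q = 1.28e+05 rad/s; BW = Δω/(2π) = 2.038e+04 Hz.

(a) f₀ = 830.7 Hz  (b) Q = 0.04076  (c) BW = 2.038e+04 Hz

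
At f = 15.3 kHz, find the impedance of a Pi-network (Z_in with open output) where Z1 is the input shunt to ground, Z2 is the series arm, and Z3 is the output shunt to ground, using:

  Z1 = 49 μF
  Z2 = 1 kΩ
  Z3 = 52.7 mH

Step 1 — Angular frequency: ω = 2π·f = 2π·1.53e+04 = 9.613e+04 rad/s.
Step 2 — Component impedances:
  Z1: Z = 1/(jωC) = -j/(ω·C) = 0 - j0.2123 Ω
  Z2: Z = R = 1000 Ω
  Z3: Z = jωL = j·9.613e+04·0.0527 = 0 + j5066 Ω
Step 3 — With open output, the series arm Z2 and the output shunt Z3 appear in series to ground: Z2 + Z3 = 1000 + j5066 Ω.
Step 4 — Parallel with input shunt Z1: Z_in = Z1 || (Z2 + Z3) = 1.69e-06 - j0.2123 Ω = 0.2123∠-90.0° Ω.

Z = 1.69e-06 - j0.2123 Ω = 0.2123∠-90.0° Ω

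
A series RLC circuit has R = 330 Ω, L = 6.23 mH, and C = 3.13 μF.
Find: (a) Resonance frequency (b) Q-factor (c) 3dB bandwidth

Step 1 — Resonance condition Im(Z)=0 gives ω₀ = 1/√(LC).
Step 2 — ω₀ = 1/√(0.00623·3.13e-06) = 7161 rad/s.
Step 3 — f₀ = ω₀/(2π) = 1140 Hz.
Step 4 — Series Q: Q = ω₀L/R = 7161·0.00623/330 = 0.1352.
Step 5 — 3dB bandwidth: Δω = ω₀/Q = 5.297e+04 rad/s; BW = Δω/(2π) = 8430 Hz.

(a) f₀ = 1140 Hz  (b) Q = 0.1352  (c) BW = 8430 Hz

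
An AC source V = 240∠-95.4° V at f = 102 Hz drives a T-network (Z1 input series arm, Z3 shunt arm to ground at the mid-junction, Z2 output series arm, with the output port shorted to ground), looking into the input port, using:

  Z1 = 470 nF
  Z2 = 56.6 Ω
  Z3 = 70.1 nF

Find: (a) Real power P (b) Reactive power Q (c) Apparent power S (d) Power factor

Step 1 — Angular frequency: ω = 2π·f = 2π·102 = 640.9 rad/s.
Step 2 — Component impedances:
  Z1: Z = 1/(jωC) = -j/(ω·C) = 0 - j3320 Ω
  Z2: Z = R = 56.6 Ω
  Z3: Z = 1/(jωC) = -j/(ω·C) = 0 - j2.226e+04 Ω
Step 3 — With the output port shorted to ground, the output series arm Z2 runs from the junction to ground; the shunt arm Z3 also runs from the junction to ground. They appear in parallel: Z3 || Z2 = 56.6 - j0.1439 Ω.
Step 4 — Series with input arm Z1: Z_in = Z1 + (Z3 || Z2) = 56.6 - j3320 Ω = 3321∠-89.0° Ω.
Step 5 — Source phasor: V = 240∠-95.4° V = -22.59 - j238.9 V.
Step 6 — Current: I = V / Z = 0.07183 - j0.008028 A = 0.07228∠-6.4° A.
Step 7 — Complex power: S = V·I* = 0.2957 - j17.34 VA.
Step 8 — Real power: P = Re(S) = 0.2957 W.
Step 9 — Reactive power: Q = Im(S) = -17.34 VAR.
Step 10 — Apparent power: |S| = 17.35 VA.
Step 11 — Power factor: PF = P/|S| = 0.01705 (leading).

(a) P = 0.2957 W  (b) Q = -17.34 VAR  (c) S = 17.35 VA  (d) PF = 0.01705 (leading)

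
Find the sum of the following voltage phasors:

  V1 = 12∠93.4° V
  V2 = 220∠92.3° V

Step 1 — Convert each phasor to rectangular form:
  V1 = 12·(cos(93.4°) + j·sin(93.4°)) = -0.7117 + j11.98 V
  V2 = 220·(cos(92.3°) + j·sin(92.3°)) = -8.829 + j219.8 V
Step 2 — Sum components: V_total = -9.541 + j231.8 V.
Step 3 — Convert to polar: |V_total| = 232 V, ∠V_total = 92.4°.

V_total = 232∠92.4° V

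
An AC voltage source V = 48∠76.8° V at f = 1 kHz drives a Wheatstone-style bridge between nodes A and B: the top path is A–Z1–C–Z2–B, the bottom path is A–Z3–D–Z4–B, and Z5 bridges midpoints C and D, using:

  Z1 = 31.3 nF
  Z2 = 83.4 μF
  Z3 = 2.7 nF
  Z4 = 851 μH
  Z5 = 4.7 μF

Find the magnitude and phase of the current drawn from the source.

Step 1 — Angular frequency: ω = 2π·f = 2π·1000 = 6283 rad/s.
Step 2 — Component impedances:
  Z1: Z = 1/(jωC) = -j/(ω·C) = 0 - j5085 Ω
  Z2: Z = 1/(jωC) = -j/(ω·C) = 0 - j1.908 Ω
  Z3: Z = 1/(jωC) = -j/(ω·C) = 0 - j5.895e+04 Ω
  Z4: Z = jωL = j·6283·0.000851 = 0 + j5.347 Ω
  Z5: Z = 1/(jωC) = -j/(ω·C) = 0 - j33.86 Ω
Step 3 — Bridge requires nodal analysis (the Z5 bridge couples midpoints C and D, so the two paths cannot be reduced to a simple series/parallel combination). Setting node B to ground and injecting 1 A at node A, the 3-node admittance system at A, C, D solves to V_A = Z_AB = 0 - j4682 Ω = 4682∠-90.0° Ω.
Step 4 — Source phasor: V = 48∠76.8° V = 10.96 + j46.73 V.
Step 5 — Ohm's law: I = V / Z_total = (10.96 + j46.73) / (0 - j4682) = -0.00998 + j0.002341 A.
Step 6 — Convert to polar: |I| = 0.01025 A, ∠I = 166.8°.

I = 0.01025∠166.8° A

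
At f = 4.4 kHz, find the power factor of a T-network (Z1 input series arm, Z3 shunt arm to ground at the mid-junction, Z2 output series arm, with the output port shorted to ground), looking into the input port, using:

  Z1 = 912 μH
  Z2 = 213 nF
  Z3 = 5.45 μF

Step 1 — Angular frequency: ω = 2π·f = 2π·4400 = 2.765e+04 rad/s.
Step 2 — Component impedances:
  Z1: Z = jωL = j·2.765e+04·0.000912 = 0 + j25.21 Ω
  Z2: Z = 1/(jωC) = -j/(ω·C) = 0 - j169.8 Ω
  Z3: Z = 1/(jωC) = -j/(ω·C) = 0 - j6.637 Ω
Step 3 — With the output port shorted to ground, the output series arm Z2 runs from the junction to ground; the shunt arm Z3 also runs from the junction to ground. They appear in parallel: Z3 || Z2 = 0 - j6.387 Ω.
Step 4 — Series with input arm Z1: Z_in = Z1 + (Z3 || Z2) = 0 + j18.83 Ω = 18.83∠90.0° Ω.
Step 5 — Power factor: PF = cos(φ) = Re(Z)/|Z| = 0/18.83 = 0.
Step 6 — Type: Im(Z) = 18.83 ⇒ lagging (phase φ = 90.0°).

PF = 0 (lagging, φ = 90.0°)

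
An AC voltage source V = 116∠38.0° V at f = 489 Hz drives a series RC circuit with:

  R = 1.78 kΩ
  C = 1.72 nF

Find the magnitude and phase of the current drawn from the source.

Step 1 — Angular frequency: ω = 2π·f = 2π·489 = 3072 rad/s.
Step 2 — Component impedances:
  R: Z = R = 1780 Ω
  C: Z = 1/(jωC) = -j/(ω·C) = 0 - j1.892e+05 Ω
Step 3 — Series combination: Z_total = R + C = 1780 - j1.892e+05 Ω = 1.892e+05∠-89.5° Ω.
Step 4 — Source phasor: V = 116∠38.0° V = 91.41 + j71.42 V.
Step 5 — Ohm's law: I = V / Z_total = (91.41 + j71.42) / (1780 - j1.892e+05) = -0.0003728 + j0.0004866 A.
Step 6 — Convert to polar: |I| = 0.000613 A, ∠I = 127.5°.

I = 0.000613∠127.5° A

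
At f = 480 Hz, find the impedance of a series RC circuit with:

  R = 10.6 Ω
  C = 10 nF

Step 1 — Angular frequency: ω = 2π·f = 2π·480 = 3016 rad/s.
Step 2 — Component impedances:
  R: Z = R = 10.6 Ω
  C: Z = 1/(jωC) = -j/(ω·C) = 0 - j3.316e+04 Ω
Step 3 — Series combination: Z_total = R + C = 10.6 - j3.316e+04 Ω = 3.316e+04∠-90.0° Ω.

Z = 10.6 - j3.316e+04 Ω = 3.316e+04∠-90.0° Ω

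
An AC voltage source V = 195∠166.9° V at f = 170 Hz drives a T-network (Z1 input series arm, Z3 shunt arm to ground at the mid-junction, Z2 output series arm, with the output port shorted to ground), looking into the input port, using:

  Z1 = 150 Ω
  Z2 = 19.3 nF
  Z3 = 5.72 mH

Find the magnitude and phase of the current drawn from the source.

Step 1 — Angular frequency: ω = 2π·f = 2π·170 = 1068 rad/s.
Step 2 — Component impedances:
  Z1: Z = R = 150 Ω
  Z2: Z = 1/(jωC) = -j/(ω·C) = 0 - j4.851e+04 Ω
  Z3: Z = jωL = j·1068·0.00572 = 0 + j6.11 Ω
Step 3 — With the output port shorted to ground, the output series arm Z2 runs from the junction to ground; the shunt arm Z3 also runs from the junction to ground. They appear in parallel: Z3 || Z2 = 0 + j6.111 Ω.
Step 4 — Series with input arm Z1: Z_in = Z1 + (Z3 || Z2) = 150 + j6.111 Ω = 150.1∠2.3° Ω.
Step 5 — Source phasor: V = 195∠166.9° V = -189.9 + j44.2 V.
Step 6 — Ohm's law: I = V / Z_total = (-189.9 + j44.2) / (150 + j6.111) = -1.252 + j0.3457 A.
Step 7 — Convert to polar: |I| = 1.299 A, ∠I = 164.6°.

I = 1.299∠164.6° A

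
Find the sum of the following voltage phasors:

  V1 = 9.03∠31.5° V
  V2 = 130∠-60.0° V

Step 1 — Convert each phasor to rectangular form:
  V1 = 9.03·(cos(31.5°) + j·sin(31.5°)) = 7.699 + j4.718 V
  V2 = 130·(cos(-60.0°) + j·sin(-60.0°)) = 65 - j112.6 V
Step 2 — Sum components: V_total = 72.7 - j107.9 V.
Step 3 — Convert to polar: |V_total| = 130.1 V, ∠V_total = -56.0°.

V_total = 130.1∠-56.0° V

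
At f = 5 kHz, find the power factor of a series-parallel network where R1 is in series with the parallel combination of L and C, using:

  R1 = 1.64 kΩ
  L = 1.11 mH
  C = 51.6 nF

Step 1 — Angular frequency: ω = 2π·f = 2π·5000 = 3.142e+04 rad/s.
Step 2 — Component impedances:
  R1: Z = R = 1640 Ω
  L: Z = jωL = j·3.142e+04·0.00111 = 0 + j34.87 Ω
  C: Z = 1/(jωC) = -j/(ω·C) = 0 - j616.9 Ω
Step 3 — Parallel branch: L || C = 1/(1/L + 1/C) = 0 + j36.96 Ω.
Step 4 — Series with R1: Z_total = R1 + (L || C) = 1640 + j36.96 Ω = 1640∠1.3° Ω.
Step 5 — Power factor: PF = cos(φ) = Re(Z)/|Z| = 1640/1640.42 = 0.9997.
Step 6 — Type: Im(Z) = 36.96 ⇒ lagging (phase φ = 1.3°).

PF = 0.9997 (lagging, φ = 1.3°)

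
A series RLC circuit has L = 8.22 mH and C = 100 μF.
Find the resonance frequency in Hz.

Step 1 — Resonance condition Im(Z)=0 gives ω₀ = 1/√(LC).
Step 2 — ω₀ = 1/√(0.00822·0.0001) = 1103 rad/s.
Step 3 — f₀ = ω₀/(2π) = 175.5 Hz.

f₀ = 175.5 Hz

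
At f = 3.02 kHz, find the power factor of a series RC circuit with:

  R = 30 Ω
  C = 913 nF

Step 1 — Angular frequency: ω = 2π·f = 2π·3020 = 1.898e+04 rad/s.
Step 2 — Component impedances:
  R: Z = R = 30 Ω
  C: Z = 1/(jωC) = -j/(ω·C) = 0 - j57.72 Ω
Step 3 — Series combination: Z_total = R + C = 30 - j57.72 Ω = 65.05∠-62.5° Ω.
Step 4 — Power factor: PF = cos(φ) = Re(Z)/|Z| = 30/65.05 = 0.4612.
Step 5 — Type: Im(Z) = -57.72 ⇒ leading (phase φ = -62.5°).

PF = 0.4612 (leading, φ = -62.5°)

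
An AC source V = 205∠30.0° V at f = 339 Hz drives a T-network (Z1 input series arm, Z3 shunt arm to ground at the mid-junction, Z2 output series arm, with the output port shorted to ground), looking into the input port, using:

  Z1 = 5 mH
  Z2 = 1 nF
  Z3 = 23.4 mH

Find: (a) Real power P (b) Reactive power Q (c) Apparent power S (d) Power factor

Step 1 — Angular frequency: ω = 2π·f = 2π·339 = 2130 rad/s.
Step 2 — Component impedances:
  Z1: Z = jωL = j·2130·0.005 = 0 + j10.65 Ω
  Z2: Z = 1/(jωC) = -j/(ω·C) = 0 - j4.695e+05 Ω
  Z3: Z = jωL = j·2130·0.0234 = 0 + j49.84 Ω
Step 3 — With the output port shorted to ground, the output series arm Z2 runs from the junction to ground; the shunt arm Z3 also runs from the junction to ground. They appear in parallel: Z3 || Z2 = 0 + j49.85 Ω.
Step 4 — Series with input arm Z1: Z_in = Z1 + (Z3 || Z2) = 0 + j60.5 Ω = 60.5∠90.0° Ω.
Step 5 — Source phasor: V = 205∠30.0° V = 177.5 + j102.5 V.
Step 6 — Current: I = V / Z = 1.694 - j2.935 A = 3.389∠-60.0° A.
Step 7 — Complex power: S = V·I* = 0 + j694.7 VA.
Step 8 — Real power: P = Re(S) = 0 W.
Step 9 — Reactive power: Q = Im(S) = 694.7 VAR.
Step 10 — Apparent power: |S| = 694.7 VA.
Step 11 — Power factor: PF = P/|S| = 0 (lagging).

(a) P = 0 W  (b) Q = 694.7 VAR  (c) S = 694.7 VA  (d) PF = 0 (lagging)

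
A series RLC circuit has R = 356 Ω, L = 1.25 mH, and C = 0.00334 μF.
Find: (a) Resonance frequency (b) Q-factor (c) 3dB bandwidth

Step 1 — Resonance: ω₀ = 1/√(LC) = 1/√(0.00125·3.34e-09) = 4.894e+05 rad/s.
Step 2 — f₀ = ω₀/(2π) = 7.789e+04 Hz.
Step 3 — Series Q: Q = ω₀L/R = 4.894e+05·0.00125/356 = 1.718.
Step 4 — Bandwidth: Δω = ω₀/Q = 2.848e+05 rad/s; BW = Δω/(2π) = 4.533e+04 Hz.

(a) f₀ = 7.789e+04 Hz  (b) Q = 1.718  (c) BW = 4.533e+04 Hz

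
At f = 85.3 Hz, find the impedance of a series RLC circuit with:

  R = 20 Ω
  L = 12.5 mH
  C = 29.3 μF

Step 1 — Angular frequency: ω = 2π·f = 2π·85.3 = 536 rad/s.
Step 2 — Component impedances:
  R: Z = R = 20 Ω
  L: Z = jωL = j·536·0.0125 = 0 + j6.699 Ω
  C: Z = 1/(jωC) = -j/(ω·C) = 0 - j63.68 Ω
Step 3 — Series combination: Z_total = R + L + C = 20 - j56.98 Ω = 60.39∠-70.7° Ω.

Z = 20 - j56.98 Ω = 60.39∠-70.7° Ω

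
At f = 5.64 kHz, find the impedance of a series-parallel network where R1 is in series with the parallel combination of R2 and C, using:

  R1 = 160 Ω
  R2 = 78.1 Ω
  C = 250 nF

Step 1 — Angular frequency: ω = 2π·f = 2π·5640 = 3.544e+04 rad/s.
Step 2 — Component impedances:
  R1: Z = R = 160 Ω
  R2: Z = R = 78.1 Ω
  C: Z = 1/(jωC) = -j/(ω·C) = 0 - j112.9 Ω
Step 3 — Parallel branch: R2 || C = 1/(1/R2 + 1/C) = 52.82 - j36.54 Ω.
Step 4 — Series with R1: Z_total = R1 + (R2 || C) = 212.8 - j36.54 Ω = 215.9∠-9.7° Ω.

Z = 212.8 - j36.54 Ω = 215.9∠-9.7° Ω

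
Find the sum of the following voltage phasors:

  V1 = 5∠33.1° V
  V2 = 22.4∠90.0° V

Step 1 — Convert each phasor to rectangular form:
  V1 = 5·(cos(33.1°) + j·sin(33.1°)) = 4.189 + j2.731 V
  V2 = 22.4·(cos(90.0°) + j·sin(90.0°)) = 0 + j22.4 V
Step 2 — Sum components: V_total = 4.189 + j25.13 V.
Step 3 — Convert to polar: |V_total| = 25.48 V, ∠V_total = 80.5°.

V_total = 25.48∠80.5° V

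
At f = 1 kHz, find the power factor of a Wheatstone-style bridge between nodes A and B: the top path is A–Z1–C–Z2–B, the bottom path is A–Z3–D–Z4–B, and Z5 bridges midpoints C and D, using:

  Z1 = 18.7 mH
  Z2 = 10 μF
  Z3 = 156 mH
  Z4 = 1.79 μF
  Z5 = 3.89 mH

Step 1 — Angular frequency: ω = 2π·f = 2π·1000 = 6283 rad/s.
Step 2 — Component impedances:
  Z1: Z = jωL = j·6283·0.0187 = 0 + j117.5 Ω
  Z2: Z = 1/(jωC) = -j/(ω·C) = 0 - j15.92 Ω
  Z3: Z = jωL = j·6283·0.156 = 0 + j980.2 Ω
  Z4: Z = 1/(jωC) = -j/(ω·C) = 0 - j88.91 Ω
  Z5: Z = jωL = j·6283·0.00389 = 0 + j24.44 Ω
Step 3 — Bridge requires nodal analysis (the Z5 bridge couples midpoints C and D, so the two paths cannot be reduced to a simple series/parallel combination). Setting node B to ground and injecting 1 A at node A, the 3-node admittance system at A, C, D solves to V_A = Z_AB = 0 + j91.48 Ω = 91.48∠90.0° Ω.
Step 4 — Power factor: PF = cos(φ) = Re(Z)/|Z| = 0/91.48 = 0.
Step 5 — Type: Im(Z) = 91.48 ⇒ lagging (phase φ = 90.0°).

PF = 0 (lagging, φ = 90.0°)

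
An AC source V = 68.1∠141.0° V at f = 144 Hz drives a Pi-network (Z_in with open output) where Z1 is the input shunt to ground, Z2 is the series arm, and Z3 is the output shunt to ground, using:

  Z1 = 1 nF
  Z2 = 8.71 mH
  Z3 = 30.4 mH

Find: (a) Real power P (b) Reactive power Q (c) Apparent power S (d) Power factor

Step 1 — Angular frequency: ω = 2π·f = 2π·144 = 904.8 rad/s.
Step 2 — Component impedances:
  Z1: Z = 1/(jωC) = -j/(ω·C) = 0 - j1.105e+06 Ω
  Z2: Z = jωL = j·904.8·0.00871 = 0 + j7.881 Ω
  Z3: Z = jωL = j·904.8·0.0304 = 0 + j27.51 Ω
Step 3 — With open output, the series arm Z2 and the output shunt Z3 appear in series to ground: Z2 + Z3 = 0 + j35.39 Ω.
Step 4 — Parallel with input shunt Z1: Z_in = Z1 || (Z2 + Z3) = 0 + j35.39 Ω = 35.39∠90.0° Ω.
Step 5 — Source phasor: V = 68.1∠141.0° V = -52.92 + j42.86 V.
Step 6 — Current: I = V / Z = 1.211 + j1.496 A = 1.924∠51.0° A.
Step 7 — Complex power: S = V·I* = 0 + j131.1 VA.
Step 8 — Real power: P = Re(S) = 0 W.
Step 9 — Reactive power: Q = Im(S) = 131.1 VAR.
Step 10 — Apparent power: |S| = 131.1 VA.
Step 11 — Power factor: PF = P/|S| = 0 (lagging).

(a) P = 0 W  (b) Q = 131.1 VAR  (c) S = 131.1 VA  (d) PF = 0 (lagging)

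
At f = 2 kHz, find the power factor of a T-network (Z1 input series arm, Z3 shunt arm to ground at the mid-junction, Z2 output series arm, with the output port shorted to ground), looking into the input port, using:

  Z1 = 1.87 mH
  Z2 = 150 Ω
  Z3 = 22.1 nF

Step 1 — Angular frequency: ω = 2π·f = 2π·2000 = 1.257e+04 rad/s.
Step 2 — Component impedances:
  Z1: Z = jωL = j·1.257e+04·0.00187 = 0 + j23.5 Ω
  Z2: Z = R = 150 Ω
  Z3: Z = 1/(jωC) = -j/(ω·C) = 0 - j3601 Ω
Step 3 — With the output port shorted to ground, the output series arm Z2 runs from the junction to ground; the shunt arm Z3 also runs from the junction to ground. They appear in parallel: Z3 || Z2 = 149.7 - j6.238 Ω.
Step 4 — Series with input arm Z1: Z_in = Z1 + (Z3 || Z2) = 149.7 + j17.26 Ω = 150.7∠6.6° Ω.
Step 5 — Power factor: PF = cos(φ) = Re(Z)/|Z| = 149.7/150.7 = 0.9934.
Step 6 — Type: Im(Z) = 17.26 ⇒ lagging (phase φ = 6.6°).

PF = 0.9934 (lagging, φ = 6.6°)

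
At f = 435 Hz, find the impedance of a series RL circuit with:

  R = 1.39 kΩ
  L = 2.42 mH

Step 1 — Angular frequency: ω = 2π·f = 2π·435 = 2733 rad/s.
Step 2 — Component impedances:
  R: Z = R = 1390 Ω
  L: Z = jωL = j·2733·0.00242 = 0 + j6.614 Ω
Step 3 — Series combination: Z_total = R + L = 1390 + j6.614 Ω = 1390∠0.3° Ω.

Z = 1390 + j6.614 Ω = 1390∠0.3° Ω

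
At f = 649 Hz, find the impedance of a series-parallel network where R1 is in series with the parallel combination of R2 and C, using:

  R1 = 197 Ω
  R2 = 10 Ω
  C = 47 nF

Step 1 — Angular frequency: ω = 2π·f = 2π·649 = 4078 rad/s.
Step 2 — Component impedances:
  R1: Z = R = 197 Ω
  R2: Z = R = 10 Ω
  C: Z = 1/(jωC) = -j/(ω·C) = 0 - j5218 Ω
Step 3 — Parallel branch: R2 || C = 1/(1/R2 + 1/C) = 10 - j0.01917 Ω.
Step 4 — Series with R1: Z_total = R1 + (R2 || C) = 207 - j0.01917 Ω = 207∠-0.0° Ω.

Z = 207 - j0.01917 Ω = 207∠-0.0° Ω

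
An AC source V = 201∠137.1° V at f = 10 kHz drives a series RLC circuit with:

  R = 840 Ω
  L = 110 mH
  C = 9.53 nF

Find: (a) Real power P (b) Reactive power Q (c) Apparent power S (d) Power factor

Step 1 — Angular frequency: ω = 2π·f = 2π·1e+04 = 6.283e+04 rad/s.
Step 2 — Component impedances:
  R: Z = R = 840 Ω
  L: Z = jωL = j·6.283e+04·0.11 = 0 + j6912 Ω
  C: Z = 1/(jωC) = -j/(ω·C) = 0 - j1670 Ω
Step 3 — Series combination: Z_total = R + L + C = 840 + j5241 Ω = 5308∠80.9° Ω.
Step 4 — Source phasor: V = 201∠137.1° V = -147.2 + j136.8 V.
Step 5 — Current: I = V / Z = 0.02106 + j0.03147 A = 0.03786∠56.2° A.
Step 6 — Complex power: S = V·I* = 1.204 + j7.515 VA.
Step 7 — Real power: P = Re(S) = 1.204 W.
Step 8 — Reactive power: Q = Im(S) = 7.515 VAR.
Step 9 — Apparent power: |S| = 7.611 VA.
Step 10 — Power factor: PF = P/|S| = 0.1582 (lagging).

(a) P = 1.204 W  (b) Q = 7.515 VAR  (c) S = 7.611 VA  (d) PF = 0.1582 (lagging)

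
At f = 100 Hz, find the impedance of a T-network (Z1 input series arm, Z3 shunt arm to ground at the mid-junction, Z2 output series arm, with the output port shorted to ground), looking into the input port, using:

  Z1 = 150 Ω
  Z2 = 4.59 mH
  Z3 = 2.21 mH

Step 1 — Angular frequency: ω = 2π·f = 2π·100 = 628.3 rad/s.
Step 2 — Component impedances:
  Z1: Z = R = 150 Ω
  Z2: Z = jωL = j·628.3·0.00459 = 0 + j2.884 Ω
  Z3: Z = jωL = j·628.3·0.00221 = 0 + j1.389 Ω
Step 3 — With the output port shorted to ground, the output series arm Z2 runs from the junction to ground; the shunt arm Z3 also runs from the junction to ground. They appear in parallel: Z3 || Z2 = 0 + j0.9373 Ω.
Step 4 — Series with input arm Z1: Z_in = Z1 + (Z3 || Z2) = 150 + j0.9373 Ω = 150∠0.4° Ω.

Z = 150 + j0.9373 Ω = 150∠0.4° Ω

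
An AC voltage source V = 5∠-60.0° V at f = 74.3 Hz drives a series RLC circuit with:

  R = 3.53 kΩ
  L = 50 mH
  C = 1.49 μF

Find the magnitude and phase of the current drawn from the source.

Step 1 — Angular frequency: ω = 2π·f = 2π·74.3 = 466.8 rad/s.
Step 2 — Component impedances:
  R: Z = R = 3530 Ω
  L: Z = jωL = j·466.8·0.05 = 0 + j23.34 Ω
  C: Z = 1/(jωC) = -j/(ω·C) = 0 - j1438 Ω
Step 3 — Series combination: Z_total = R + L + C = 3530 - j1414 Ω = 3803∠-21.8° Ω.
Step 4 — Source phasor: V = 5∠-60.0° V = 2.5 - j4.33 V.
Step 5 — Ohm's law: I = V / Z_total = (2.5 - j4.33) / (3530 - j1414) = 0.001034 - j0.0008125 A.
Step 6 — Convert to polar: |I| = 0.001315 A, ∠I = -38.2°.

I = 0.001315∠-38.2° A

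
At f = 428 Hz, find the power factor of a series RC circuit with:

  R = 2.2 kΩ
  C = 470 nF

Step 1 — Angular frequency: ω = 2π·f = 2π·428 = 2689 rad/s.
Step 2 — Component impedances:
  R: Z = R = 2200 Ω
  C: Z = 1/(jωC) = -j/(ω·C) = 0 - j791.2 Ω
Step 3 — Series combination: Z_total = R + C = 2200 - j791.2 Ω = 2338∠-19.8° Ω.
Step 4 — Power factor: PF = cos(φ) = Re(Z)/|Z| = 2200/2338 = 0.941.
Step 5 — Type: Im(Z) = -791.2 ⇒ leading (phase φ = -19.8°).

PF = 0.941 (leading, φ = -19.8°)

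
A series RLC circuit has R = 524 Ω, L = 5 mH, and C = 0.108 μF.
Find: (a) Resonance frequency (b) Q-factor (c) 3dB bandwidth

Step 1 — Resonance: ω₀ = 1/√(LC) = 1/√(0.005·1.08e-07) = 4.303e+04 rad/s.
Step 2 — f₀ = ω₀/(2π) = 6849 Hz.
Step 3 — Series Q: Q = ω₀L/R = 4.303e+04·0.005/524 = 0.4106.
Step 4 — Bandwidth: Δω = ω₀/Q = 1.048e+05 rad/s; BW = Δω/(2π) = 1.668e+04 Hz.

(a) f₀ = 6849 Hz  (b) Q = 0.4106  (c) BW = 1.668e+04 Hz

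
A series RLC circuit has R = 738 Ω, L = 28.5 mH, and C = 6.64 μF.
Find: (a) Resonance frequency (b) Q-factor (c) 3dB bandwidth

Step 1 — Resonance: ω₀ = 1/√(LC) = 1/√(0.0285·6.64e-06) = 2299 rad/s.
Step 2 — f₀ = ω₀/(2π) = 365.9 Hz.
Step 3 — Series Q: Q = ω₀L/R = 2299·0.0285/738 = 0.08877.
Step 4 — Bandwidth: Δω = ω₀/Q = 2.589e+04 rad/s; BW = Δω/(2π) = 4121 Hz.

(a) f₀ = 365.9 Hz  (b) Q = 0.08877  (c) BW = 4121 Hz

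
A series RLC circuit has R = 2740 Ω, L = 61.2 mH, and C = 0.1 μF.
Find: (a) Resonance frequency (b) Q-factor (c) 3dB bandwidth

Step 1 — Resonance condition Im(Z)=0 gives ω₀ = 1/√(LC).
Step 2 — ω₀ = 1/√(0.0612·1e-07) = 1.278e+04 rad/s.
Step 3 — f₀ = ω₀/(2π) = 2034 Hz.
Step 4 — Series Q: Q = ω₀L/R = 1.278e+04·0.0612/2740 = 0.2855.
Step 5 — 3dB bandwidth: Δω = ω₀/Q = 4.477e+04 rad/s; BW = Δω/(2π) = 7126 Hz.

(a) f₀ = 2034 Hz  (b) Q = 0.2855  (c) BW = 7126 Hz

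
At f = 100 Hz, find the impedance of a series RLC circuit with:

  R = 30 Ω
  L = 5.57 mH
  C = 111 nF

Step 1 — Angular frequency: ω = 2π·f = 2π·100 = 628.3 rad/s.
Step 2 — Component impedances:
  R: Z = R = 30 Ω
  L: Z = jωL = j·628.3·0.00557 = 0 + j3.5 Ω
  C: Z = 1/(jωC) = -j/(ω·C) = 0 - j1.434e+04 Ω
Step 3 — Series combination: Z_total = R + L + C = 30 - j1.433e+04 Ω = 1.433e+04∠-89.9° Ω.

Z = 30 - j1.433e+04 Ω = 1.433e+04∠-89.9° Ω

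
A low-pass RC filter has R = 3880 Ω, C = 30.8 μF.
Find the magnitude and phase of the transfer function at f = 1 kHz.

Step 1 — Angular frequency: ω = 2π·1000 = 6283 rad/s.
Step 2 — Transfer function: H(jω) = 1/(1 + jωRC).
Step 3 — Denominator: 1 + jωRC = 1 + j·6283·3880·3.08e-05 = 1 + j750.9.
Step 4 — H = 1.774e-06 - j0.001332.
Step 5 — Magnitude: |H| = 0.001332 (-57.5 dB); phase: φ = -89.9°.

|H| = 0.001332 (-57.5 dB), φ = -89.9°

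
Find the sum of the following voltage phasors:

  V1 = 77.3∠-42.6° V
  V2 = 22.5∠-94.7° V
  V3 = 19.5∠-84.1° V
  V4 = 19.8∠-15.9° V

Step 1 — Convert each phasor to rectangular form:
  V1 = 77.3·(cos(-42.6°) + j·sin(-42.6°)) = 56.9 - j52.32 V
  V2 = 22.5·(cos(-94.7°) + j·sin(-94.7°)) = -1.844 - j22.42 V
  V3 = 19.5·(cos(-84.1°) + j·sin(-84.1°)) = 2.004 - j19.4 V
  V4 = 19.8·(cos(-15.9°) + j·sin(-15.9°)) = 19.04 - j5.424 V
Step 2 — Sum components: V_total = 76.1 - j99.57 V.
Step 3 — Convert to polar: |V_total| = 125.3 V, ∠V_total = -52.6°.

V_total = 125.3∠-52.6° V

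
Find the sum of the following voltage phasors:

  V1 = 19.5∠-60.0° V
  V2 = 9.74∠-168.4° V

Step 1 — Convert each phasor to rectangular form:
  V1 = 19.5·(cos(-60.0°) + j·sin(-60.0°)) = 9.75 - j16.89 V
  V2 = 9.74·(cos(-168.4°) + j·sin(-168.4°)) = -9.541 - j1.958 V
Step 2 — Sum components: V_total = 0.2089 - j18.85 V.
Step 3 — Convert to polar: |V_total| = 18.85 V, ∠V_total = -89.4°.

V_total = 18.85∠-89.4° V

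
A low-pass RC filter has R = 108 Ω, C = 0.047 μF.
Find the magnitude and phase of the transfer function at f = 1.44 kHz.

Step 1 — Angular frequency: ω = 2π·1440 = 9048 rad/s.
Step 2 — Transfer function: H(jω) = 1/(1 + jωRC).
Step 3 — Denominator: 1 + jωRC = 1 + j·9048·108·4.7e-08 = 1 + j0.04593.
Step 4 — H = 0.9979 - j0.04583.
Step 5 — Magnitude: |H| = 0.9989 (-0.0 dB); phase: φ = -2.6°.

|H| = 0.9989 (-0.0 dB), φ = -2.6°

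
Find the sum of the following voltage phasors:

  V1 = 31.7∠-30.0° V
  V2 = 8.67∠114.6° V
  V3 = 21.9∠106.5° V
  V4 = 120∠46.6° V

Step 1 — Convert each phasor to rectangular form:
  V1 = 31.7·(cos(-30.0°) + j·sin(-30.0°)) = 27.45 - j15.85 V
  V2 = 8.67·(cos(114.6°) + j·sin(114.6°)) = -3.609 + j7.883 V
  V3 = 21.9·(cos(106.5°) + j·sin(106.5°)) = -6.22 + j21 V
  V4 = 120·(cos(46.6°) + j·sin(46.6°)) = 82.45 + j87.19 V
Step 2 — Sum components: V_total = 100.1 + j100.2 V.
Step 3 — Convert to polar: |V_total| = 141.6 V, ∠V_total = 45.0°.

V_total = 141.6∠45.0° V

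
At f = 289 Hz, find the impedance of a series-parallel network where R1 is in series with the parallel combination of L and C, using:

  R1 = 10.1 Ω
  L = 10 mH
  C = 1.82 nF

Step 1 — Angular frequency: ω = 2π·f = 2π·289 = 1816 rad/s.
Step 2 — Component impedances:
  R1: Z = R = 10.1 Ω
  L: Z = jωL = j·1816·0.01 = 0 + j18.16 Ω
  C: Z = 1/(jωC) = -j/(ω·C) = 0 - j3.026e+05 Ω
Step 3 — Parallel branch: L || C = 1/(1/L + 1/C) = 0 + j18.16 Ω.
Step 4 — Series with R1: Z_total = R1 + (L || C) = 10.1 + j18.16 Ω = 20.78∠60.9° Ω.

Z = 10.1 + j18.16 Ω = 20.78∠60.9° Ω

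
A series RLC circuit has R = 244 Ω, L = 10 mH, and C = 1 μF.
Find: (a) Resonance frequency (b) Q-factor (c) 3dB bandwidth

Step 1 — Resonance: ω₀ = 1/√(LC) = 1/√(0.01·1e-06) = 1e+04 rad/s.
Step 2 — f₀ = ω₀/(2π) = 1592 Hz.
Step 3 — Series Q: Q = ω₀L/R = 1e+04·0.01/244 = 0.4098.
Step 4 — Bandwidth: Δω = ω₀/Q = 2.44e+04 rad/s; BW = Δω/(2π) = 3883 Hz.

(a) f₀ = 1592 Hz  (b) Q = 0.4098  (c) BW = 3883 Hz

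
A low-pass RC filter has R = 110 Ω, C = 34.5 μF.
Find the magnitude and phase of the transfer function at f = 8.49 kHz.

Step 1 — Angular frequency: ω = 2π·8490 = 5.334e+04 rad/s.
Step 2 — Transfer function: H(jω) = 1/(1 + jωRC).
Step 3 — Denominator: 1 + jωRC = 1 + j·5.334e+04·110·3.45e-05 = 1 + j202.4.
Step 4 — H = 2.44e-05 - j0.00494.
Step 5 — Magnitude: |H| = 0.00494 (-46.1 dB); phase: φ = -89.7°.

|H| = 0.00494 (-46.1 dB), φ = -89.7°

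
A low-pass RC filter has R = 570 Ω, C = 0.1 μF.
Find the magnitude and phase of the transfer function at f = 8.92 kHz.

Step 1 — Angular frequency: ω = 2π·8920 = 5.605e+04 rad/s.
Step 2 — Transfer function: H(jω) = 1/(1 + jωRC).
Step 3 — Denominator: 1 + jωRC = 1 + j·5.605e+04·570·1e-07 = 1 + j3.195.
Step 4 — H = 0.08924 - j0.2851.
Step 5 — Magnitude: |H| = 0.2987 (-10.5 dB); phase: φ = -72.6°.

|H| = 0.2987 (-10.5 dB), φ = -72.6°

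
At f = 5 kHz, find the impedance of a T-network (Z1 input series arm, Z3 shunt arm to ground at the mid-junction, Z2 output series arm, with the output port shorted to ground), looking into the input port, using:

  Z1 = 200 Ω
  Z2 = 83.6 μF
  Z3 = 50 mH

Step 1 — Angular frequency: ω = 2π·f = 2π·5000 = 3.142e+04 rad/s.
Step 2 — Component impedances:
  Z1: Z = R = 200 Ω
  Z2: Z = 1/(jωC) = -j/(ω·C) = 0 - j0.3808 Ω
  Z3: Z = jωL = j·3.142e+04·0.05 = 0 + j1571 Ω
Step 3 — With the output port shorted to ground, the output series arm Z2 runs from the junction to ground; the shunt arm Z3 also runs from the junction to ground. They appear in parallel: Z3 || Z2 = 0 - j0.3808 Ω.
Step 4 — Series with input arm Z1: Z_in = Z1 + (Z3 || Z2) = 200 - j0.3808 Ω = 200∠-0.1° Ω.

Z = 200 - j0.3808 Ω = 200∠-0.1° Ω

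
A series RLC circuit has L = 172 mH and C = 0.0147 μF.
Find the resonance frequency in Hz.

Step 1 — Resonance condition Im(Z)=0 gives ω₀ = 1/√(LC).
Step 2 — ω₀ = 1/√(0.172·1.47e-08) = 1.989e+04 rad/s.
Step 3 — f₀ = ω₀/(2π) = 3165 Hz.

f₀ = 3165 Hz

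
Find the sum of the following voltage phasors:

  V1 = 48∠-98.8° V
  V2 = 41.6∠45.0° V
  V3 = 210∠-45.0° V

Step 1 — Convert each phasor to rectangular form:
  V1 = 48·(cos(-98.8°) + j·sin(-98.8°)) = -7.343 - j47.43 V
  V2 = 41.6·(cos(45.0°) + j·sin(45.0°)) = 29.42 + j29.42 V
  V3 = 210·(cos(-45.0°) + j·sin(-45.0°)) = 148.5 - j148.5 V
Step 2 — Sum components: V_total = 170.6 - j166.5 V.
Step 3 — Convert to polar: |V_total| = 238.4 V, ∠V_total = -44.3°.

V_total = 238.4∠-44.3° V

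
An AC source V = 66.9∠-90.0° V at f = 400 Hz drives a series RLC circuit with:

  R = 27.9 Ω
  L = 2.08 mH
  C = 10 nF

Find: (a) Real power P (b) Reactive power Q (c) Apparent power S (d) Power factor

Step 1 — Angular frequency: ω = 2π·f = 2π·400 = 2513 rad/s.
Step 2 — Component impedances:
  R: Z = R = 27.9 Ω
  L: Z = jωL = j·2513·0.00208 = 0 + j5.228 Ω
  C: Z = 1/(jωC) = -j/(ω·C) = 0 - j3.979e+04 Ω
Step 3 — Series combination: Z_total = R + L + C = 27.9 - j3.978e+04 Ω = 3.978e+04∠-90.0° Ω.
Step 4 — Source phasor: V = 66.9∠-90.0° V = 0 - j66.9 V.
Step 5 — Current: I = V / Z = 0.001682 - j1.179e-06 A = 0.001682∠-0.0° A.
Step 6 — Complex power: S = V·I* = 7.89e-05 - j0.1125 VA.
Step 7 — Real power: P = Re(S) = 7.89e-05 W.
Step 8 — Reactive power: Q = Im(S) = -0.1125 VAR.
Step 9 — Apparent power: |S| = 0.1125 VA.
Step 10 — Power factor: PF = P/|S| = 0.0007013 (leading).

(a) P = 7.89e-05 W  (b) Q = -0.1125 VAR  (c) S = 0.1125 VA  (d) PF = 0.0007013 (leading)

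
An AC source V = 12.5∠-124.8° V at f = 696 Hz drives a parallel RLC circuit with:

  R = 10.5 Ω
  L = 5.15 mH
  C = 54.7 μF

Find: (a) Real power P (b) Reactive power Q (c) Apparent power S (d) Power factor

Step 1 — Angular frequency: ω = 2π·f = 2π·696 = 4373 rad/s.
Step 2 — Component impedances:
  R: Z = R = 10.5 Ω
  L: Z = jωL = j·4373·0.00515 = 0 + j22.52 Ω
  C: Z = 1/(jωC) = -j/(ω·C) = 0 - j4.18 Ω
Step 3 — Parallel combination: 1/Z_total = 1/R + 1/L + 1/C; Z_total = 2.025 - j4.143 Ω = 4.612∠-63.9° Ω.
Step 4 — Source phasor: V = 12.5∠-124.8° V = -7.134 - j10.26 V.
Step 5 — Current: I = V / Z = 1.32 - j2.367 A = 2.711∠-60.9° A.
Step 6 — Complex power: S = V·I* = 14.88 - j30.44 VA.
Step 7 — Real power: P = Re(S) = 14.88 W.
Step 8 — Reactive power: Q = Im(S) = -30.44 VAR.
Step 9 — Apparent power: |S| = 33.88 VA.
Step 10 — Power factor: PF = P/|S| = 0.4392 (leading).

(a) P = 14.88 W  (b) Q = -30.44 VAR  (c) S = 33.88 VA  (d) PF = 0.4392 (leading)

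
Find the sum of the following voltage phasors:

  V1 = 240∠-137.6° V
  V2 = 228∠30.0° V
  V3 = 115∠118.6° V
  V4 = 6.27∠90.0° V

Step 1 — Convert each phasor to rectangular form:
  V1 = 240·(cos(-137.6°) + j·sin(-137.6°)) = -177.2 - j161.8 V
  V2 = 228·(cos(30.0°) + j·sin(30.0°)) = 197.5 + j114 V
  V3 = 115·(cos(118.6°) + j·sin(118.6°)) = -55.05 + j101 V
  V4 = 6.27·(cos(90.0°) + j·sin(90.0°)) = 0 + j6.27 V
Step 2 — Sum components: V_total = -34.83 + j59.41 V.
Step 3 — Convert to polar: |V_total| = 68.86 V, ∠V_total = 120.4°.

V_total = 68.86∠120.4° V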